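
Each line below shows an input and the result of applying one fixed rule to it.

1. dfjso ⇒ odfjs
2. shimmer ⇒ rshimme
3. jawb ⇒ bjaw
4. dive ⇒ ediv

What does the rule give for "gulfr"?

Looking at the pairs, the operation is to move the last character to the front.
So "gulfr" becomes "rgulf".

rgulf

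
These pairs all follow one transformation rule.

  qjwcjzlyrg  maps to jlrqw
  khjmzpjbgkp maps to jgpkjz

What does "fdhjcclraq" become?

In each case the input is transformed by: keep every other character starting from the first (positions 1st, 3rd, 5th, ...), then move the last 3 characters to the front (rotate right by 3).
"fdhjcclraq" → "fhcla" → "clafh".

clafh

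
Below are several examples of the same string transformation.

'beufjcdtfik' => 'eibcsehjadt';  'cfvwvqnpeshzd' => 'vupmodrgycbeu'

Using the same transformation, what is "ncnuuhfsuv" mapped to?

ttgertumbm

The rule is to move the first 3 characters to the end (rotate left by 3), then shift every letter 1 place backward in the alphabet (wrapping around).
Working it through for "ncnuuhfsuv": intermediate "uuhfsuvncn", final "ttgertumbm".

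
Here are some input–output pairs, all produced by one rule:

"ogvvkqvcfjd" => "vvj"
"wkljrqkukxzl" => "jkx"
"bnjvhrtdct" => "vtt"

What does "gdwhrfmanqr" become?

The pattern: delete the first 2 characters, then keep one character in every 3, starting at position 2 (positions 2nd, 5th, 8th, ...).
Applying both steps to "gdwhrfmanqr": "whrfmanqr", then "hmq".
(Check on "wkljrqkukxzl": → "ljrqkukxzl" → "jkx" ✓)

hmq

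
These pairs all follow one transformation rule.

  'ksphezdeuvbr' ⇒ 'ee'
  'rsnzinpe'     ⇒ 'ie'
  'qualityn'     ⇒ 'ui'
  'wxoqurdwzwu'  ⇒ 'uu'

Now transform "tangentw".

ae

What's happening: keep one character in every 3, starting at position 2 (positions 2nd, 5th, 8th, ...), then keep only the vowels.
"tangentw" → "aew" → "ae".
(Check on "wxoqurdwzwu": → "xuwu" → "uu" ✓)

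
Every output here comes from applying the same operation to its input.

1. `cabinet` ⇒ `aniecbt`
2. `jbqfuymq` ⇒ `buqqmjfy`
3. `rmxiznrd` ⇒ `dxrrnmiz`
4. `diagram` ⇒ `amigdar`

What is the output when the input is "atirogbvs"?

atsroigbv

What's happening: sort the characters into reverse alphabetical order, then swap the first and last characters.
On "atirogbvs": the first step gives "vtsroigba", and the second then gives "atsroigbv".
(Check on "jbqfuymq": → "yuqqmjfb" → "buqqmjfy" ✓)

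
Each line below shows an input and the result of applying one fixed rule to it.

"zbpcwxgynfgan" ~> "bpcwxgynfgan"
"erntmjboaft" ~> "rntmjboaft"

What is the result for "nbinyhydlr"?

binyhydlr

The rule is to delete the first character.
Applying that to "nbinyhydlr" gives "binyhydlr".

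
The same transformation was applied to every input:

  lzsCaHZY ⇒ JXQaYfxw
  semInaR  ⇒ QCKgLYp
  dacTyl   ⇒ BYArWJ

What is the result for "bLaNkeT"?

ZjYlICr

What's happening: shift every letter 2 places backward in the alphabet (wrapping around), then flip the case of every letter.
"bLaNkeT" → "zJyLicR" → "ZjYlICr".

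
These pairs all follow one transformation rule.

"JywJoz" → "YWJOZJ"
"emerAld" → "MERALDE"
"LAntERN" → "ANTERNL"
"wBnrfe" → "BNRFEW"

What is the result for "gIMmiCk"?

Each output is the input with this applied: move the first character to the end, then convert every letter to uppercase.
For "gIMmiCk", step one produces "IMmiCkg"; step two turns that into "IMMICKG".

IMMICKG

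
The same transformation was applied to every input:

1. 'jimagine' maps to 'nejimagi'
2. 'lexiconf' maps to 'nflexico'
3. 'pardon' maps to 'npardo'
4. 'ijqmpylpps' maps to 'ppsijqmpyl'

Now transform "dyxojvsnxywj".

The transformation: swap the front and back halves of the string, then move the first 2 characters to the end (rotate left by 2).
"dyxojvsnxywj" → "xywjdyxojvsn".

xywjdyxojvsn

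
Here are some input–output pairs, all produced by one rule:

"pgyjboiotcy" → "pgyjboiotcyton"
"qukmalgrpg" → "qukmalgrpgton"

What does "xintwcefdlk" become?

xintwcefdlkton

The pattern: append "ton".
For "xintwcefdlk" the result is "xintwcefdlkton".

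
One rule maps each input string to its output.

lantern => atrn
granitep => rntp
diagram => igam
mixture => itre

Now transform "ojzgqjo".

jgjo

What's happening: swap each adjacent pair of characters (1↔2, 3↔4, ...), then keep every other character starting from the first (positions 1st, 3rd, 5th, ...).
Doing the same to "ojzgqjo": "jgjo".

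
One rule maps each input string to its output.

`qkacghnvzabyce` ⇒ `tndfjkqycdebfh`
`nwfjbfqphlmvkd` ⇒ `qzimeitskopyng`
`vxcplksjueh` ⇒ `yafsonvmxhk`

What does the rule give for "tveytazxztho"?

What's happening: shift every letter 3 places forward in the alphabet (wrapping around).
So "tveytazxztho" becomes "wyhbwdcacwkr".

wyhbwdcacwkr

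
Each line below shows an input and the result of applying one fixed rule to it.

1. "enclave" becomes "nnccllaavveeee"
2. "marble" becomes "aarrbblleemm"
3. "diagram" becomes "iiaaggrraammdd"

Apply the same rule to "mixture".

Rule — move the first character to the end, then double every character.
Starting from "mixture": after the first operation, "ixturem"; after the second, "iixxttuurreemm".
(Check on "enclave": → "nclavee" → "nnccllaavveeee" ✓)

iixxttuurreemm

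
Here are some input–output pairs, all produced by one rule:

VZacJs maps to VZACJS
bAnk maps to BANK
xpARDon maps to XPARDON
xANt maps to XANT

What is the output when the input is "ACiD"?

ACID

What's happening: convert every letter to uppercase.
"ACiD" → "ACID".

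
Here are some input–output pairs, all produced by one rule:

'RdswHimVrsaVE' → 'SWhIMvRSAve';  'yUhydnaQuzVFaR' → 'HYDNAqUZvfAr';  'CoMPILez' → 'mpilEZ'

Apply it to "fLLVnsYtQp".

lvNSyTqP

The rule is to delete the first 2 characters, then flip the case of every letter.
For "fLLVnsYtQp", step one produces "LVnsYtQp"; step two turns that into "lvNSyTqP".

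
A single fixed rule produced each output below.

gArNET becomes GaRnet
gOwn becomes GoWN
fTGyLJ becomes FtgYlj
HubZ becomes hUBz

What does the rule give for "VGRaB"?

Each output is the input with this applied: flip the case of every letter.
On "VGRaB" that produces "vgrAb".

vgrAb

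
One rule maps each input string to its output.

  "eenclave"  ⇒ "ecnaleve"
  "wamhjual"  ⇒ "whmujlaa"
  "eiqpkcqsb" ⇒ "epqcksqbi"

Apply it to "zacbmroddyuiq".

The transformation: swap each adjacent pair of characters (1↔2, 3↔4, ...), then move the first character to the end.
"zacbmroddyuiq" → "azbcrmdoydiuq" → "zbcrmdoydiuqa".

zbcrmdoydiuqa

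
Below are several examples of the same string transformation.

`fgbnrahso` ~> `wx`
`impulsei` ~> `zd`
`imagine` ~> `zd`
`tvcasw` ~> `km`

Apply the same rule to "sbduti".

js

What's happening: shift every letter 9 places backward in the alphabet (wrapping around), then keep only the first 2 characters.
Starting from "sbduti": after the first operation, "jsulkz"; after the second, "js".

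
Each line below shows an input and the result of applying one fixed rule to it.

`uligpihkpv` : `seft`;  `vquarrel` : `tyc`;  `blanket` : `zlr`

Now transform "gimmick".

eki

In each case the input is transformed by: shift every letter 2 places backward in the alphabet (wrapping around), then keep one character in every 3, starting at position 1 (positions 1st, 4th, 7th, ...).
Starting from "gimmick": after the first operation, "egkkgai"; after the second, "eki".
(Check on "blanket": → "zjylicr" → "zlr" ✓)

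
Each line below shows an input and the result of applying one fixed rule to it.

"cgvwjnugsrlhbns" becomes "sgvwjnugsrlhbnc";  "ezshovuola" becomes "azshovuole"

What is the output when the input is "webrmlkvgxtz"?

zebrmlkvgxtw

The pattern: swap the first and last characters.
So "webrmlkvgxtz" becomes "zebrmlkvgxtw".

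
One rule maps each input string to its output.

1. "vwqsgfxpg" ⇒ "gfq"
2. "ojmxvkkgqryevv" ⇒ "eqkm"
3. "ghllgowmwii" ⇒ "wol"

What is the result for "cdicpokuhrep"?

The transformation: keep one character in every 3, starting at position 3 (positions 3rd, 6th, 9th, ...), then reverse the string.
"cdicpokuhrep" → "iohp" → "phoi".

phoi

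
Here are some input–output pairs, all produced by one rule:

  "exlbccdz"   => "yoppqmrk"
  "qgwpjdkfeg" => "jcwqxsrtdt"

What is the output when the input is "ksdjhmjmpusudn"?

qwuzwzchfhqaxf

The rule is to shift every letter 13 places forward in the alphabet (wrapping around) — i.e. ROT13, then move the first 2 characters to the end (rotate left by 2).
Starting from "ksdjhmjmpusudn": after the first operation, "xfqwuzwzchfhqa"; after the second, "qwuzwzchfhqaxf".
(Check on "exlbccdz": → "rkyoppqm" → "yoppqmrk" ✓)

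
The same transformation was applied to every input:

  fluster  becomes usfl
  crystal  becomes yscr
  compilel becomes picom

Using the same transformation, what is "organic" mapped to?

The transformation: delete the last 3 characters, then move the last 2 characters to the front (rotate right by 2).
Applying both steps to "organic": "orga", then "gaor".
(Check on "fluster": → "flus" → "usfl" ✓)

gaor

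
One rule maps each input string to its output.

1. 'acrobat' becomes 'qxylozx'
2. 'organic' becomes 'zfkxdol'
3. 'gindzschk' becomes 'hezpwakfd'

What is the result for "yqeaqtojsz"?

The rule is to reverse the string, then shift every letter 3 places backward in the alphabet (wrapping around).
So "yqeaqtojsz" becomes "wpglqnxbnv".
(Check on "gindzschk": → "khcszdnig" → "hezpwakfd" ✓)

wpglqnxbnv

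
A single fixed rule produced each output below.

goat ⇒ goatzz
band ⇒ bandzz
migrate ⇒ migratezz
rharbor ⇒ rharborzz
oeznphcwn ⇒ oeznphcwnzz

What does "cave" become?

The transformation: append "zz".
So "cave" becomes "cavezz".

cavezz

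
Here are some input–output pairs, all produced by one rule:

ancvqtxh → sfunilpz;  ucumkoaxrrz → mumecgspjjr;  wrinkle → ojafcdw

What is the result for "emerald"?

wewjsdv

The transformation: shift every letter 8 places backward in the alphabet (wrapping around).
Doing the same to "emerald": "wewjsdv".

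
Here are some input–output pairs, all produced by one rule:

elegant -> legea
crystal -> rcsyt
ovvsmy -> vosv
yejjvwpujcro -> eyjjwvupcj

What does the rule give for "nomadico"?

onamid

The transformation: delete the last 2 characters, then swap each adjacent pair of characters (1↔2, 3↔4, ...).
On "nomadico": the first step gives "nomadi", and the second then gives "onamid".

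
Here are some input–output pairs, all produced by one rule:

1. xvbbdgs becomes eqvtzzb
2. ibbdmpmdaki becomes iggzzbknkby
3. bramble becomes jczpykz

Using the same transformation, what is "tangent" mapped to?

Each output is the input with this applied: shift every letter 2 places backward in the alphabet (wrapping around), then move the last 2 characters to the front (rotate right by 2).
For "tangent", step one produces "ryleclr"; step two turns that into "lrrylec".

lrrylec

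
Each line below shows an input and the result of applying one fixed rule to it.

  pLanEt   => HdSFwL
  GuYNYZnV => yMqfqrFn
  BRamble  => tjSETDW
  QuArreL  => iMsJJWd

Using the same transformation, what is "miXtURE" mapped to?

EApLmjw

The transformation: shift every letter 8 places backward in the alphabet (wrapping around), then flip the case of every letter.
Working it through for "miXtURE": intermediate "eaPlMJW", final "EApLmjw".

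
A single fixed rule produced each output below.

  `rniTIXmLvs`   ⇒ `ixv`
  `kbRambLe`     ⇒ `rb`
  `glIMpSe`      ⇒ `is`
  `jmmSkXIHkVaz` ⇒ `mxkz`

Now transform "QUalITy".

at

What's happening: keep one character in every 3, starting at position 3 (positions 3rd, 6th, 9th, ...), then convert every letter to lowercase.
Doing the same to "QUalITy": "at".
(Check on "rniTIXmLvs": → "iXv" → "ixv" ✓)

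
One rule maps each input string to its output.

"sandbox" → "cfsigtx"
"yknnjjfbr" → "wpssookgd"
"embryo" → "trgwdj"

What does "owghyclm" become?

rblmdhqt

The pattern: swap the first and last characters, then shift every letter 5 places forward in the alphabet (wrapping around).
"owghyclm" → "mwghyclo" → "rblmdhqt".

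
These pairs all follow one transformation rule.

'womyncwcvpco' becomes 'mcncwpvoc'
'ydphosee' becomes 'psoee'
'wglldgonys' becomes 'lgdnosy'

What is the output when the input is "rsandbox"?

The transformation: swap each adjacent pair of characters (1↔2, 3↔4, ...), then delete the first 3 characters.
For "rsandbox", step one produces "srnabdxo"; step two turns that into "abdxo".

abdxo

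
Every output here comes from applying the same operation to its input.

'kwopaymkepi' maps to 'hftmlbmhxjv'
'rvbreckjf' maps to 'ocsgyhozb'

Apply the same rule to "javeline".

Each output is the input with this applied: take characters alternately from the front and the back (1st, last, 2nd, 2nd-last, ...), then shift every letter 3 places backward in the alphabet (wrapping around).
On "javeline": the first step gives "jeanviel", and the second then gives "gbxksfbi".

gbxksfbi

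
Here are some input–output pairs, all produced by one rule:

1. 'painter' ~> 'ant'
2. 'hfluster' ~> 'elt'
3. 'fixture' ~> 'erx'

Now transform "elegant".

In each case the input is transformed by: sort the characters into alphabetical order, then keep one character in every 3, starting at position 1 (positions 1st, 4th, 7th, ...).
Starting from "elegant": after the first operation, "aeeglnt"; after the second, "agt".

agt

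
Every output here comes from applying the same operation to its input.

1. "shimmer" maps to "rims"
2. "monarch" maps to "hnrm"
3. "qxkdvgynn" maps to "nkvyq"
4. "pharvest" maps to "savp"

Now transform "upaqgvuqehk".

kagueu

Each output is the input with this applied: keep every other character starting from the first (positions 1st, 3rd, 5th, ...), then swap the first and last characters.
"upaqgvuqehk" → "uaguek" → "kagueu".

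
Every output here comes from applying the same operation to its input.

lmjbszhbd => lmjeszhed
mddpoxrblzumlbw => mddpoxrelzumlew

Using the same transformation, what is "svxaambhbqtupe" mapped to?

Rule — replace every "b" with "e".
Doing the same to "svxaambhbqtupe": "svxaameheqtupe".

svxaameheqtupe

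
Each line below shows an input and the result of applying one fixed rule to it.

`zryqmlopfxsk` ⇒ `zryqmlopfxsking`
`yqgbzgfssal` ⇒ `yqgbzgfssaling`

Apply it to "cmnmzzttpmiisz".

Looking at the pairs, the operation is to append "ing".
"cmnmzzttpmiisz" → "cmnmzzttpmiiszing".

cmnmzzttpmiiszing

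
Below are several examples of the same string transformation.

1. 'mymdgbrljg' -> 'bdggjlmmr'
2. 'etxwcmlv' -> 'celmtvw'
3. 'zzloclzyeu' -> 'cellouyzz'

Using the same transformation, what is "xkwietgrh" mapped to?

eghikrtw

Rule — sort the characters into alphabetical order, then delete the last character.
So "xkwietgrh" becomes "eghikrtw".
(Check on "mymdgbrljg": → "bdggjlmmry" → "bdggjlmmr" ✓)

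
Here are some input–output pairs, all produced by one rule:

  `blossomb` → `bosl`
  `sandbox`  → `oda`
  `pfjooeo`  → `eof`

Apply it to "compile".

lpo

What's happening: keep every other character starting from the second (positions 2nd, 4th, 6th, ...), then reverse the string.
Working it through for "compile": intermediate "opl", final "lpo".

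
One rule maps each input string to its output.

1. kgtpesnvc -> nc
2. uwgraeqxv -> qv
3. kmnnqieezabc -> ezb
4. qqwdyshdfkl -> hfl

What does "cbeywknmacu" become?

nau

Looking at the pairs, the operation is to keep every other character starting from the first (positions 1st, 3rd, 5th, ...), then delete the first 3 characters.
So "cbeywknmacu" becomes "nau".
(Check on "uwgraeqxv": → "ugaqv" → "qv" ✓)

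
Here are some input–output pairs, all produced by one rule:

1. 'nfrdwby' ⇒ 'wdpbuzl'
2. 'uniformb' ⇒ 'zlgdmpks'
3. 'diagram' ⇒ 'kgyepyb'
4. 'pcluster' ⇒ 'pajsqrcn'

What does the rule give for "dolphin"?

lmjnfgb

What's happening: shift every letter 2 places backward in the alphabet (wrapping around), then swap the first and last characters.
For "dolphin", step one produces "bmjnfgl"; step two turns that into "lmjnfgb".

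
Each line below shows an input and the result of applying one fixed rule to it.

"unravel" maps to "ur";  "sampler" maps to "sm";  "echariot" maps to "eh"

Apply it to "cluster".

cu

The rule is to keep every other character starting from the first (positions 1st, 3rd, 5th, ...), then delete the last 2 characters.
"cluster" → "cu".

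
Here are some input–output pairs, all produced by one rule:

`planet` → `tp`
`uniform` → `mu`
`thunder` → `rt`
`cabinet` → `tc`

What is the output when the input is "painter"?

rp

The pattern: move the first character to the end, then keep only the last 2 characters.
"painter" → "ainterp" → "rp".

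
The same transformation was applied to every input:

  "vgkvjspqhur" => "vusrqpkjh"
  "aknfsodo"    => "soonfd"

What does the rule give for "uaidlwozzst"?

zzwtsolid

The pattern: delete the first 2 characters, then sort the characters into reverse alphabetical order.
On "uaidlwozzst": the first step gives "idlwozzst", and the second then gives "zzwtsolid".
(Check on "aknfsodo": → "nfsodo" → "soonfd" ✓)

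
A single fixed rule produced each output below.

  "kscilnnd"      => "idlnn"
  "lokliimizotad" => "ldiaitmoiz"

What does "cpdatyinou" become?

What's happening: delete the first 3 characters, then take characters alternately from the front and the back (1st, last, 2nd, 2nd-last, ...).
Starting from "cpdatyinou": after the first operation, "atyinou"; after the second, "autoyni".

autoyni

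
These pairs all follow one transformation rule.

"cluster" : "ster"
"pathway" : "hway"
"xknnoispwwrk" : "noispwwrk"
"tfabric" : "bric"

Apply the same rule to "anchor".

Each output is the input with this applied: delete the first 3 characters.
On "anchor" that produces "hor".

hor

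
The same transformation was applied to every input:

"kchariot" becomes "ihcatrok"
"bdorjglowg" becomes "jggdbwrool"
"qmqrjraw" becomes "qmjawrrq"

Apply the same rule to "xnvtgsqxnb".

qnngbxxvts

What's happening: sort the characters into reverse alphabetical order, then swap the front and back halves of the string.
For "xnvtgsqxnb", step one produces "xxvtsqnngb"; step two turns that into "qnngbxxvts".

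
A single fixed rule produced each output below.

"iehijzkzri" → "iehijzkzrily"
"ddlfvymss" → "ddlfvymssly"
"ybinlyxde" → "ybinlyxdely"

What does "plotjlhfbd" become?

Looking at the pairs, the operation is to append "ly".
Doing the same to "plotjlhfbd": "plotjlhfbdly".

plotjlhfbdly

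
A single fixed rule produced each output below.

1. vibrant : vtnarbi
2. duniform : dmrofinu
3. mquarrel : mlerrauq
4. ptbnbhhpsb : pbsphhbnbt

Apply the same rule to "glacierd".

gdreical

The rule is to move the first character to the end, then reverse the string.
"glacierd" → "gdreical".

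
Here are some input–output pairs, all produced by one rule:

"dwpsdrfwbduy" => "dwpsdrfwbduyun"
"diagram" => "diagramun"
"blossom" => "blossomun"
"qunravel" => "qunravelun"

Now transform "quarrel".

The pattern: append "un".
On "quarrel" that produces "quarrelun".

quarrelun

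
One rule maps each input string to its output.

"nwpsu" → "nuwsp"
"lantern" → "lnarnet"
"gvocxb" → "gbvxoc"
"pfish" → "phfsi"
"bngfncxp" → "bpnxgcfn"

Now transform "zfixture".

In each case the input is transformed by: take characters alternately from the front and the back (1st, last, 2nd, 2nd-last, ...).
Applying that to "zfixture" gives "zefriuxt".

zefriuxt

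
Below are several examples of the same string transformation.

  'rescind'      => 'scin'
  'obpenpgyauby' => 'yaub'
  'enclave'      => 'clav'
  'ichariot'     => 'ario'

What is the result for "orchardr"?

hard

Looking at the pairs, the operation is to move the last character to the front, then keep only the last 4 characters.
For "orchardr", step one produces "rorchard"; step two turns that into "hard".
(Check on "enclave": → "eenclav" → "clav" ✓)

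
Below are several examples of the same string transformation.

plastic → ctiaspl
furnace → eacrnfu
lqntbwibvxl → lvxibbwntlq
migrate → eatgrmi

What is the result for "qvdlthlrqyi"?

iqylrthdlqv

Looking at the pairs, the operation is to swap each adjacent pair of characters (1↔2, 3↔4, ...), then reverse the string.
On "qvdlthlrqyi" that produces "iqylrthdlqv".
(Check on "furnace": → "ufnrcae" → "eacrnfu" ✓)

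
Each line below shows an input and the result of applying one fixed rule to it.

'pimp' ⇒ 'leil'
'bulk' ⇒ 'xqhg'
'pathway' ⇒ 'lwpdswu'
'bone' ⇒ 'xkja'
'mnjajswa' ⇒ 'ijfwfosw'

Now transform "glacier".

chwyean

What's happening: shift every letter 4 places backward in the alphabet (wrapping around).
"glacier" → "chwyean".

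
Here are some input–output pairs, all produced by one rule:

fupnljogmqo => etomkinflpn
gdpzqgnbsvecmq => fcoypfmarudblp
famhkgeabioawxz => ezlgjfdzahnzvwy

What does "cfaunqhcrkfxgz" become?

beztmpgbqjewfy

Rule — shift every letter 1 place backward in the alphabet (wrapping around).
For "cfaunqhcrkfxgz" the result is "beztmpgbqjewfy".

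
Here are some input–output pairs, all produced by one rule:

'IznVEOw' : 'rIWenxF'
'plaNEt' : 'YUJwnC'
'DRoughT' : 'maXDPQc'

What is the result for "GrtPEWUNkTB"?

pACynfdwTck

Looking at the pairs, the operation is to shift every letter 9 places forward in the alphabet (wrapping around), then flip the case of every letter.
Applying that to "GrtPEWUNkTB" gives "pACynfdwTck".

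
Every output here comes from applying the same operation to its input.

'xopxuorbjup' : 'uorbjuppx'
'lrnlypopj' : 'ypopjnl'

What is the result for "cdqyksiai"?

ksiaiqy

Rule — delete the first 2 characters, then move the first 2 characters to the end (rotate left by 2).
Starting from "cdqyksiai": after the first operation, "qyksiai"; after the second, "ksiaiqy".
(Check on "xopxuorbjup": → "pxuorbjup" → "uorbjuppx" ✓)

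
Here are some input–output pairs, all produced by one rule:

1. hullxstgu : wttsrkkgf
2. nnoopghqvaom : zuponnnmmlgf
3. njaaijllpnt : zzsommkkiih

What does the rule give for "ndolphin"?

What's happening: shift every letter 1 place backward in the alphabet (wrapping around), then sort the characters into reverse alphabetical order.
For "ndolphin", step one produces "mcnkoghm"; step two turns that into "onmmkhgc".

onmmkhgc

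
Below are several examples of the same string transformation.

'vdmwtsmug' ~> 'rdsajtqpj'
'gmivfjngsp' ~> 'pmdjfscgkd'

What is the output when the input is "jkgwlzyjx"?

What's happening: move the last 2 characters to the front (rotate right by 2), then shift every letter 3 places backward in the alphabet (wrapping around).
"jkgwlzyjx" → "jxjkgwlzy" → "gughdtiwv".

gughdtiwv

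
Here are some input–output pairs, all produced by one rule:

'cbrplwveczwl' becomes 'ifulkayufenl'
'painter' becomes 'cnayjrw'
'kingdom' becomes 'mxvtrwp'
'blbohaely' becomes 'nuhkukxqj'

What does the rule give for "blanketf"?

The pattern: move the last 3 characters to the front (rotate right by 3), then shift every letter 9 places forward in the alphabet (wrapping around).
"blanketf" → "etfblank" → "ncokujwt".

ncokujwt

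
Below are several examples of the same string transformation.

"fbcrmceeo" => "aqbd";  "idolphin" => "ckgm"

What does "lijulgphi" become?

htfg

Each output is the input with this applied: shift every letter 1 place backward in the alphabet (wrapping around), then keep every other character starting from the second (positions 2nd, 4th, 6th, ...).
On "lijulgphi" that produces "htfg".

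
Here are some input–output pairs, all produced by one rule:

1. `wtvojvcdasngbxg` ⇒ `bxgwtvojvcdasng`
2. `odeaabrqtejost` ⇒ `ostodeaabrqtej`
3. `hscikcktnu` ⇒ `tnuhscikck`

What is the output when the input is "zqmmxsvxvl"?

xvlzqmmxsv

Rule — move the last 3 characters to the front (rotate right by 3).
"zqmmxsvxvl" → "xvlzqmmxsv".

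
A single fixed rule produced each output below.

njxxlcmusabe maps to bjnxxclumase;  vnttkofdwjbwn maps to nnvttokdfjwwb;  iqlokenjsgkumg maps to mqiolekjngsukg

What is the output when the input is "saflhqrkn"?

naslfqhkr

Each output is the input with this applied: swap each adjacent pair of characters (1↔2, 3↔4, ...), then move the last character to the front.
Applying that to "saflhqrkn" gives "naslfqhkr".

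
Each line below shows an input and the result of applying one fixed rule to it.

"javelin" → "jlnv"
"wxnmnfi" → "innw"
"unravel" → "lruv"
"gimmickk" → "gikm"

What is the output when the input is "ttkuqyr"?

The pattern: keep every other character starting from the first (positions 1st, 3rd, 5th, ...), then sort the characters into alphabetical order.
Applying both steps to "ttkuqyr": "tkqr", then "kqrt".

kqrt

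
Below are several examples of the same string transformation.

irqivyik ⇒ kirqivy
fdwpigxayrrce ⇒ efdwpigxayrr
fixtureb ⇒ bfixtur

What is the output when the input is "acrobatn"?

What's happening: move the last character to the front, then delete the last character.
So "acrobatn" becomes "nacroba".

nacroba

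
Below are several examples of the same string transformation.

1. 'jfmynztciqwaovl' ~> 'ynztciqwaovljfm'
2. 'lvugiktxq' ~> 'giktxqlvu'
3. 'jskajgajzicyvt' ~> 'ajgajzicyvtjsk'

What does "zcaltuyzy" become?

The rule is to move the first 3 characters to the end (rotate left by 3).
Applying that to "zcaltuyzy" gives "ltuyzyzca".

ltuyzyzca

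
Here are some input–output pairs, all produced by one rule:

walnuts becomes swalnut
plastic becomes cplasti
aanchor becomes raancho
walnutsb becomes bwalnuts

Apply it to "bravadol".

Each output is the input with this applied: move the last character to the front.
For "bravadol" the result is "lbravado".

lbravado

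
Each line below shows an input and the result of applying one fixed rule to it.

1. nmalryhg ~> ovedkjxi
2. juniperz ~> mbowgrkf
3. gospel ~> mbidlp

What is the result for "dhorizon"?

fwlkaelo

Each output is the input with this applied: swap the front and back halves of the string, then shift every letter 3 places backward in the alphabet (wrapping around).
Applying both steps to "dhorizon": "izondhor", then "fwlkaelo".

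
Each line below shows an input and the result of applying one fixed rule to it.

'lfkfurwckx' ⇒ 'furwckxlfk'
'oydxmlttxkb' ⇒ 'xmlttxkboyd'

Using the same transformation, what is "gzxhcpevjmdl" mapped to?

hcpevjmdlgzx

Each output is the input with this applied: move the first 3 characters to the end (rotate left by 3).
"gzxhcpevjmdl" → "hcpevjmdlgzx".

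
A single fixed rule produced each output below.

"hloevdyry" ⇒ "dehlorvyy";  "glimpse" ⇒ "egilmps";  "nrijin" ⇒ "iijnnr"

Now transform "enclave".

The rule is to sort the characters into alphabetical order.
Doing the same to "enclave": "aceelnv".

aceelnv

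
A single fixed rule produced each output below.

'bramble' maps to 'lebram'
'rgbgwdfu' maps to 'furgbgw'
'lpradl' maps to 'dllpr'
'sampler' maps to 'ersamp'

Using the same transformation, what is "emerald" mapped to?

ldemer

Rule — move the last 2 characters to the front (rotate right by 2), then delete the last character.
For "emerald" the result is "ldemer".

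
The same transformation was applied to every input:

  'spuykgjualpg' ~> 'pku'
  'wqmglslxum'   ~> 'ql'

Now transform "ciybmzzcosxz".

imc

The transformation: delete the last 3 characters, then keep one character in every 3, starting at position 2 (positions 2nd, 5th, 8th, ...).
Working it through for "ciybmzzcosxz": intermediate "ciybmzzco", final "imc".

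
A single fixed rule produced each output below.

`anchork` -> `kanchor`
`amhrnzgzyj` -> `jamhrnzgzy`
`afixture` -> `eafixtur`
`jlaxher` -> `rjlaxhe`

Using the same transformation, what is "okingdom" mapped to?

The transformation: move the last character to the front.
So "okingdom" becomes "mokingdo".

mokingdo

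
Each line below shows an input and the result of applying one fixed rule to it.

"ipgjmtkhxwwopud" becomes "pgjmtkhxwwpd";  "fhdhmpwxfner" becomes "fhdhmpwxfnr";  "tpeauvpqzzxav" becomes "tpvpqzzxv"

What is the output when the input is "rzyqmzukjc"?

rzyqmzkjc

The rule is to remove every vowel.
"rzyqmzukjc" → "rzyqmzkjc".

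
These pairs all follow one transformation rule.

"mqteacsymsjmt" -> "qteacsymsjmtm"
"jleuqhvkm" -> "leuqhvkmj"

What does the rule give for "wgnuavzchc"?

gnuavzchcw

What's happening: move the first character to the end.
Doing the same to "wgnuavzchc": "gnuavzchcw".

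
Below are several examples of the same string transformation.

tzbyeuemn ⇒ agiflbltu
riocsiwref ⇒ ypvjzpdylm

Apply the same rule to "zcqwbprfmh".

The transformation: shift every letter 7 places forward in the alphabet (wrapping around).
On "zcqwbprfmh" that produces "gjxdiwymto".

gjxdiwymto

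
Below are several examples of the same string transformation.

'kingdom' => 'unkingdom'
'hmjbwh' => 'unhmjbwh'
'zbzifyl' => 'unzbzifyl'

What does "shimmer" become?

What's happening: prepend "un".
For "shimmer" the result is "unshimmer".

unshimmer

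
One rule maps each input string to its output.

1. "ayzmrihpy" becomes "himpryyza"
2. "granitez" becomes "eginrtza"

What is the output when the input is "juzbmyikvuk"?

In each case the input is transformed by: sort the characters into alphabetical order, then move the first character to the end.
For "juzbmyikvuk" the result is "ijkkmuuvyzb".

ijkkmuuvyzb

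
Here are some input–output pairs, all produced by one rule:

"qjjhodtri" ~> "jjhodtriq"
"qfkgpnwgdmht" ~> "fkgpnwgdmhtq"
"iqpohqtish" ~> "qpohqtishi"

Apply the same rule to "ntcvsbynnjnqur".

tcvsbynnjnqurn

The pattern: move the first character to the end.
On "ntcvsbynnjnqur" that produces "tcvsbynnjnqurn".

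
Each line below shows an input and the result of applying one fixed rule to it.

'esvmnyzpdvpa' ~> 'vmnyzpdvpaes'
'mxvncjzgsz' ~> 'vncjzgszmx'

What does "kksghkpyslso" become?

Each output is the input with this applied: move the first 2 characters to the end (rotate left by 2).
So "kksghkpyslso" becomes "sghkpyslsokk".

sghkpyslsokk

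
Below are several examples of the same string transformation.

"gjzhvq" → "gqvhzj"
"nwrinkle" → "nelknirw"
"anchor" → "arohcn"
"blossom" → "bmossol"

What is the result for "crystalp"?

cplatsyr

The pattern: move the first character to the end, then reverse the string.
On "crystalp": the first step gives "rystalpc", and the second then gives "cplatsyr".
(Check on "anchor": → "nchora" → "arohcn" ✓)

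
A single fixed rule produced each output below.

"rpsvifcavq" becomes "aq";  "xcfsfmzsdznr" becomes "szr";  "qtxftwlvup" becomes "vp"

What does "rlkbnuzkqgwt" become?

kgt

The transformation: keep every other character starting from the second (positions 2nd, 4th, 6th, ...), then delete the first 3 characters.
"rlkbnuzkqgwt" → "lbukgt" → "kgt".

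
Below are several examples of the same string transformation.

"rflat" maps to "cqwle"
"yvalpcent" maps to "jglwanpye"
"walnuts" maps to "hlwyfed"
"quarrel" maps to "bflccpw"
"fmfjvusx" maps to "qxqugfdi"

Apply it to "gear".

In each case the input is transformed by: shift every letter 11 places forward in the alphabet (wrapping around).
Doing the same to "gear": "rplc".

rplc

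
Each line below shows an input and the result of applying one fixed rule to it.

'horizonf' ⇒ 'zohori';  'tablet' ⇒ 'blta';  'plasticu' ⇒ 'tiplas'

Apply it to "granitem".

In each case the input is transformed by: delete the last 2 characters, then move the last 2 characters to the front (rotate right by 2).
On "granitem": the first step gives "granit", and the second then gives "itgran".

itgran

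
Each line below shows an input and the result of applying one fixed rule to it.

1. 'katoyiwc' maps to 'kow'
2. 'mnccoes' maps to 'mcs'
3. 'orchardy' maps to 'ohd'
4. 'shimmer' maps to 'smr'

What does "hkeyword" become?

hyr

The rule is to keep one character in every 3, starting at position 1 (positions 1st, 4th, 7th, ...).
Doing the same to "hkeyword": "hyr".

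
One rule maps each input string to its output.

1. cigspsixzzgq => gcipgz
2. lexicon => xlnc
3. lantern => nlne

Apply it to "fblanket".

In each case the input is transformed by: keep every other character starting from the first (positions 1st, 3rd, 5th, ...), then swap each adjacent pair of characters (1↔2, 3↔4, ...).
"fblanket" → "lfen".
(Check on "lexicon": → "lxcn" → "xlnc" ✓)

lfen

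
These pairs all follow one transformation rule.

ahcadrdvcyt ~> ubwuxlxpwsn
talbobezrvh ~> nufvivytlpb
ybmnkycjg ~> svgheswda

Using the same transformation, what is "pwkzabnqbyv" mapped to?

Rule — shift every letter 6 places backward in the alphabet (wrapping around).
Doing the same to "pwkzabnqbyv": "jqetuvhkvsp".

jqetuvhkvsp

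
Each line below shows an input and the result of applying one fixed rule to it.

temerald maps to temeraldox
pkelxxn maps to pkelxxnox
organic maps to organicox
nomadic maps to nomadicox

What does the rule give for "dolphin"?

Each output is the input with this applied: append "ox".
Doing the same to "dolphin": "dolphinox".

dolphinox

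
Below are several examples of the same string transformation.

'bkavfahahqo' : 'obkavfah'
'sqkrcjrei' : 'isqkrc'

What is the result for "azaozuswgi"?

iazaozu

The pattern: move the last character to the front, then delete the last 3 characters.
For "azaozuswgi" the result is "iazaozu".
(Check on "bkavfahahqo": → "obkavfahahq" → "obkavfah" ✓)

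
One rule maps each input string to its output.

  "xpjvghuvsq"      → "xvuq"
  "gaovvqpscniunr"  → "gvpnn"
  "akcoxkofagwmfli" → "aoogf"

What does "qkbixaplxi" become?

qipi

The rule is to keep one character in every 3, starting at position 1 (positions 1st, 4th, 7th, ...).
So "qkbixaplxi" becomes "qipi".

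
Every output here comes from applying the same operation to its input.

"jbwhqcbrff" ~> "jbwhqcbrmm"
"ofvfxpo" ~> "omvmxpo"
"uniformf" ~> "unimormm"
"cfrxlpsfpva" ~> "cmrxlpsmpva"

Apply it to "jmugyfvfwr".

jmugymvmwr

The transformation: replace every "f" with "m".
On "jmugyfvfwr" that produces "jmugymvmwr".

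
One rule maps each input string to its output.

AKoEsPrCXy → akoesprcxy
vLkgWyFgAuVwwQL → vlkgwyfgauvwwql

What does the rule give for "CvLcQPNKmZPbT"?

Rule — convert every letter to lowercase.
Applying that to "CvLcQPNKmZPbT" gives "cvlcqpnkmzpbt".

cvlcqpnkmzpbt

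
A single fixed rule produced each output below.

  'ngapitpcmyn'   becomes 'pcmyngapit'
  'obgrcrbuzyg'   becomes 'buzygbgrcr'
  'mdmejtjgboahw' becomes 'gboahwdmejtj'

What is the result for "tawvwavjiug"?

Rule — delete the first character, then swap the front and back halves of the string.
Doing the same to "tawvwavjiug": "vjiugawvwa".

vjiugawvwa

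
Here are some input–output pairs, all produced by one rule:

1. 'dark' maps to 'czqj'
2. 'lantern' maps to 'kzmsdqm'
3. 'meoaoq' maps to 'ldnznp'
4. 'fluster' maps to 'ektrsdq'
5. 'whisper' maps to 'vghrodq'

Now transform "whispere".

Rule — shift every letter 1 place backward in the alphabet (wrapping around).
"whispere" → "vghrodqd".

vghrodqd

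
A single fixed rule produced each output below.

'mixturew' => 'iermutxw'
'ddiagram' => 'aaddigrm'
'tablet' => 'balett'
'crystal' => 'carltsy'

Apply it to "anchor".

canhro

The pattern: sort the characters into alphabetical order, then swap each adjacent pair of characters (1↔2, 3↔4, ...).
Working it through for "anchor": intermediate "achnor", final "canhro".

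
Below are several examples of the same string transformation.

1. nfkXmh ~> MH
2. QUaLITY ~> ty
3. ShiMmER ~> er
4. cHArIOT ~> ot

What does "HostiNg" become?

nG

Rule — flip the case of every letter, then keep only the last 2 characters.
On "HostiNg": the first step gives "hOSTInG", and the second then gives "nG".
(Check on "nfkXmh": → "NFKxMH" → "MH" ✓)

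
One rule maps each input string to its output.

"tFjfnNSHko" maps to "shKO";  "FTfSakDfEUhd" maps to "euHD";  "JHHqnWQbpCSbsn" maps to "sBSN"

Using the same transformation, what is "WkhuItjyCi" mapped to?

JYcI

The rule is to flip the case of every letter, then keep only the last 4 characters.
Starting from "WkhuItjyCi": after the first operation, "wKHUiTJYcI"; after the second, "JYcI".
(Check on "JHHqnWQbpCSbsn": → "jhhQNwqBPcsBSN" → "sBSN" ✓)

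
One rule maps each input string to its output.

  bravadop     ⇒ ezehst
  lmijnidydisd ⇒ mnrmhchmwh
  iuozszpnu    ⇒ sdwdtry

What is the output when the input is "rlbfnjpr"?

In each case the input is transformed by: shift every letter 4 places forward in the alphabet (wrapping around), then delete the first 2 characters.
Working it through for "rlbfnjpr": intermediate "vpfjrntv", final "fjrntv".

fjrntv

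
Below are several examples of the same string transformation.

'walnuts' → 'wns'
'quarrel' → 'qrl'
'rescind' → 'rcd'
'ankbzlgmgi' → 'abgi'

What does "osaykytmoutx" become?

In each case the input is transformed by: keep one character in every 3, starting at position 1 (positions 1st, 4th, 7th, ...).
So "osaykytmoutx" becomes "oytu".

oytu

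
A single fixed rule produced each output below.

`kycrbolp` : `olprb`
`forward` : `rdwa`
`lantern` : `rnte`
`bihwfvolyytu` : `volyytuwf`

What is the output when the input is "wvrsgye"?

yesg

In each case the input is transformed by: delete the first 3 characters, then move the first 2 characters to the end (rotate left by 2).
On "wvrsgye" that produces "yesg".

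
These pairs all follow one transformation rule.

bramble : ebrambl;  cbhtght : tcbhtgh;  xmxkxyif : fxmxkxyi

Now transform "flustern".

nfluster

Rule — move the last character to the front.
On "flustern" that produces "nfluster".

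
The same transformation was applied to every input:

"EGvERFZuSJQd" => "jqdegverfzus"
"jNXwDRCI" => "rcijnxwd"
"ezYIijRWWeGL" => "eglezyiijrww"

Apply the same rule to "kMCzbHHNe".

Looking at the pairs, the operation is to move the last 3 characters to the front (rotate right by 3), then convert every letter to lowercase.
"kMCzbHHNe" → "HNekMCzbH" → "hnekmczbh".

hnekmczbh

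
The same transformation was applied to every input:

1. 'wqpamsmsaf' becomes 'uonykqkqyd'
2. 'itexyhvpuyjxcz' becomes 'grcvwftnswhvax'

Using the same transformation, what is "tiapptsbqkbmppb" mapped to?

rgynnrqzoizknnz

The transformation: shift every letter 2 places backward in the alphabet (wrapping around).
For "tiapptsbqkbmppb" the result is "rgynnrqzoizknnz".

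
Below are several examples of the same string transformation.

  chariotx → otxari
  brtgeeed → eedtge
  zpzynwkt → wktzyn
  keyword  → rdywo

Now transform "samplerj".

Rule — delete the first 2 characters, then move the first 3 characters to the end (rotate left by 3).
Starting from "samplerj": after the first operation, "mplerj"; after the second, "erjmpl".

erjmpl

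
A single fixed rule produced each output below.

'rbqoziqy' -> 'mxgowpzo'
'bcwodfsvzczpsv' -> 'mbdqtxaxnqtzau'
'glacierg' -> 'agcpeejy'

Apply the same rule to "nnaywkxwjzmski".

wuivuhxkqiglly

Each output is the input with this applied: move the first 3 characters to the end (rotate left by 3), then shift every letter 2 places backward in the alphabet (wrapping around).
For "nnaywkxwjzmski" the result is "wuivuhxkqiglly".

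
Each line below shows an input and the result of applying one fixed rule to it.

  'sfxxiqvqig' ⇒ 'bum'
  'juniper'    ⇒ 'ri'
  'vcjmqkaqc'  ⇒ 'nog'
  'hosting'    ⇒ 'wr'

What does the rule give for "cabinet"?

Rule — keep one character in every 3, starting at position 3 (positions 3rd, 6th, 9th, ...), then shift every letter 4 places forward in the alphabet (wrapping around).
Starting from "cabinet": after the first operation, "be"; after the second, "fi".

fi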